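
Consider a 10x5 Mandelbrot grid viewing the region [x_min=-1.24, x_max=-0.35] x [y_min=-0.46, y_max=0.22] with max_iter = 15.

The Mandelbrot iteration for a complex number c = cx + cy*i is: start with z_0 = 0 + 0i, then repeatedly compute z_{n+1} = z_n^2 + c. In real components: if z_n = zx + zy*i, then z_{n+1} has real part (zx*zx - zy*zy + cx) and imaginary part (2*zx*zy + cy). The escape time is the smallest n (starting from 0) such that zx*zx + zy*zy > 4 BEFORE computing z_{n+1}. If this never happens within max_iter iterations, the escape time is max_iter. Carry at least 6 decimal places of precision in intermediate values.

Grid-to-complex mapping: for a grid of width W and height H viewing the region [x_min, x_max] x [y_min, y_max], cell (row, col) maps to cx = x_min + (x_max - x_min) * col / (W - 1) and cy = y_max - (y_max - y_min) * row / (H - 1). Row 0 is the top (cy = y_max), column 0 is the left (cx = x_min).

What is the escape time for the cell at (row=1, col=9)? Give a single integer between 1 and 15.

z_0 = 0 + 0i, c = -0.3500 + 0.0500i
Iter 1: z = -0.3500 + 0.0500i, |z|^2 = 0.1250
Iter 2: z = -0.2300 + 0.0150i, |z|^2 = 0.0531
Iter 3: z = -0.2973 + 0.0431i, |z|^2 = 0.0903
Iter 4: z = -0.2635 + 0.0244i, |z|^2 = 0.0700
Iter 5: z = -0.2812 + 0.0372i, |z|^2 = 0.0804
Iter 6: z = -0.2723 + 0.0291i, |z|^2 = 0.0750
Iter 7: z = -0.2767 + 0.0341i, |z|^2 = 0.0777
Iter 8: z = -0.2746 + 0.0311i, |z|^2 = 0.0764
Iter 9: z = -0.2756 + 0.0329i, |z|^2 = 0.0770
Iter 10: z = -0.2752 + 0.0319i, |z|^2 = 0.0767
Iter 11: z = -0.2753 + 0.0325i, |z|^2 = 0.0768
Iter 12: z = -0.2753 + 0.0321i, |z|^2 = 0.0768
Iter 13: z = -0.2753 + 0.0323i, |z|^2 = 0.0768
Iter 14: z = -0.2753 + 0.0322i, |z|^2 = 0.0768

Answer: 15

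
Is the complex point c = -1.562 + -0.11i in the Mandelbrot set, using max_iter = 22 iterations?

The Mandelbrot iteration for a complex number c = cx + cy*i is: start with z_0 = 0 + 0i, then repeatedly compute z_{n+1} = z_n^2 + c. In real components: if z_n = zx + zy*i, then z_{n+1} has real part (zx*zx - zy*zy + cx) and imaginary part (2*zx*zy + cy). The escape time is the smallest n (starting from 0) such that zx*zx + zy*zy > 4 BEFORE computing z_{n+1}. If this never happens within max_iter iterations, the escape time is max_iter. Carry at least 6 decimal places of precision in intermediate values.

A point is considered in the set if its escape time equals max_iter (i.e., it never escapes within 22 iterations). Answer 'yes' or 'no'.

Answer: no

Derivation:
z_0 = 0 + 0i, c = -1.5620 + -0.1100i
Iter 1: z = -1.5620 + -0.1100i, |z|^2 = 2.4519
Iter 2: z = 0.8657 + 0.2336i, |z|^2 = 0.8041
Iter 3: z = -0.8671 + 0.2945i, |z|^2 = 0.8386
Iter 4: z = -0.8969 + -0.6208i, |z|^2 = 1.1899
Iter 5: z = -1.1429 + 1.0036i, |z|^2 = 2.3134
Iter 6: z = -1.2631 + -2.4040i, |z|^2 = 7.3746
Escaped at iteration 6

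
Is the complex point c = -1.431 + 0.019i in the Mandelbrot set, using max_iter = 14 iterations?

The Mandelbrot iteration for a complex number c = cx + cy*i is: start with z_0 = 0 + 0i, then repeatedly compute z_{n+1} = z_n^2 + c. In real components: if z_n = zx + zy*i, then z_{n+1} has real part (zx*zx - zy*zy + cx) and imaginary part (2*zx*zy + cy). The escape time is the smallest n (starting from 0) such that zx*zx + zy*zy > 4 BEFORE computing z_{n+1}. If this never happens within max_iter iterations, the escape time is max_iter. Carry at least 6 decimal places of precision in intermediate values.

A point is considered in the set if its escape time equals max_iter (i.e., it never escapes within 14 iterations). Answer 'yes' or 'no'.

Answer: yes

Derivation:
z_0 = 0 + 0i, c = -1.4310 + 0.0190i
Iter 1: z = -1.4310 + 0.0190i, |z|^2 = 2.0481
Iter 2: z = 0.6164 + -0.0354i, |z|^2 = 0.3812
Iter 3: z = -1.0523 + -0.0246i, |z|^2 = 1.1079
Iter 4: z = -0.3243 + 0.0708i, |z|^2 = 0.1102
Iter 5: z = -1.3309 + -0.0269i, |z|^2 = 1.7719
Iter 6: z = 0.3395 + 0.0906i, |z|^2 = 0.1235
Iter 7: z = -1.3240 + 0.0805i, |z|^2 = 1.7594
Iter 8: z = 0.3154 + -0.1943i, |z|^2 = 0.1372
Iter 9: z = -1.3693 + -0.1036i, |z|^2 = 1.8856
Iter 10: z = 0.4331 + 0.3026i, |z|^2 = 0.2792
Iter 11: z = -1.3349 + 0.2811i, |z|^2 = 1.8611
Iter 12: z = 0.2720 + -0.7316i, |z|^2 = 0.6093
Iter 13: z = -1.8922 + -0.3791i, |z|^2 = 3.7242
Did not escape in 14 iterations → in set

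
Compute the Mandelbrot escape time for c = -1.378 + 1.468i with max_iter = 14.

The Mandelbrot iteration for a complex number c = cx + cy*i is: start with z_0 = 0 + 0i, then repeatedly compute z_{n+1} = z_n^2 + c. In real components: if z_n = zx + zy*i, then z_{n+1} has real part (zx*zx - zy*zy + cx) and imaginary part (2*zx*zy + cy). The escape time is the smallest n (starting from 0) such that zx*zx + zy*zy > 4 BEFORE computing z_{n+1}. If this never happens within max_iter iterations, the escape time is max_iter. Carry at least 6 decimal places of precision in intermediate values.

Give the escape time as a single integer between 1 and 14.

Answer: 1

Derivation:
z_0 = 0 + 0i, c = -1.3780 + 1.4680i
Iter 1: z = -1.3780 + 1.4680i, |z|^2 = 4.0539
Escaped at iteration 1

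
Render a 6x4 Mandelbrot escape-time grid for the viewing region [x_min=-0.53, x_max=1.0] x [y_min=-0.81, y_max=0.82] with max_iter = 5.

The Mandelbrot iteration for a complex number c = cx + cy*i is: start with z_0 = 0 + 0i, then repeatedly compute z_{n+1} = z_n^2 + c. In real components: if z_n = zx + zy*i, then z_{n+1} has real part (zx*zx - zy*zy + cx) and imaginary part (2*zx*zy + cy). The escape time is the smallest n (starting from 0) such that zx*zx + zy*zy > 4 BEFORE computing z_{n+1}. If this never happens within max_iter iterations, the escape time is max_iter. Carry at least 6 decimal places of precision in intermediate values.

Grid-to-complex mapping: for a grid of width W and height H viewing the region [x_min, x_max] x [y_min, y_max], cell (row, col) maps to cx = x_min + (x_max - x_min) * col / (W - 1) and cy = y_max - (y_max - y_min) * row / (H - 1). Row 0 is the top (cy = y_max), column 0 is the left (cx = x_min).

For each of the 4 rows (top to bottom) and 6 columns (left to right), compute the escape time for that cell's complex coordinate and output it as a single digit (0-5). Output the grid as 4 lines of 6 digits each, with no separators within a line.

(row=0, col=0): c = -0.5300 + 0.8200i → escape time 5
(row=0, col=1): c = -0.2240 + 0.8200i → escape time 5
(row=0, col=2): c = 0.0820 + 0.8200i → escape time 5
(row=0, col=3): c = 0.3880 + 0.8200i → escape time 4
(row=0, col=4): c = 0.6940 + 0.8200i → escape time 2
(row=0, col=5): c = 1.0000 + 0.8200i → escape time 2
(row=1, col=0): c = -0.5300 + 0.2767i → escape time 5
(row=1, col=1): c = -0.2240 + 0.2767i → escape time 5
(row=1, col=2): c = 0.0820 + 0.2767i → escape time 5
(row=1, col=3): c = 0.3880 + 0.2767i → escape time 5
(row=1, col=4): c = 0.6940 + 0.2767i → escape time 3
(row=1, col=5): c = 1.0000 + 0.2767i → escape time 2
(row=2, col=0): c = -0.5300 + -0.2667i → escape time 5
(row=2, col=1): c = -0.2240 + -0.2667i → escape time 5
(row=2, col=2): c = 0.0820 + -0.2667i → escape time 5
(row=2, col=3): c = 0.3880 + -0.2667i → escape time 5
(row=2, col=4): c = 0.6940 + -0.2667i → escape time 3
(row=2, col=5): c = 1.0000 + -0.2667i → escape time 2
(row=3, col=0): c = -0.5300 + -0.8100i → escape time 5
(row=3, col=1): c = -0.2240 + -0.8100i → escape time 5
(row=3, col=2): c = 0.0820 + -0.8100i → escape time 5
(row=3, col=3): c = 0.3880 + -0.8100i → escape time 4
(row=3, col=4): c = 0.6940 + -0.8100i → escape time 2
(row=3, col=5): c = 1.0000 + -0.8100i → escape time 2

Answer: 555422
555532
555532
555422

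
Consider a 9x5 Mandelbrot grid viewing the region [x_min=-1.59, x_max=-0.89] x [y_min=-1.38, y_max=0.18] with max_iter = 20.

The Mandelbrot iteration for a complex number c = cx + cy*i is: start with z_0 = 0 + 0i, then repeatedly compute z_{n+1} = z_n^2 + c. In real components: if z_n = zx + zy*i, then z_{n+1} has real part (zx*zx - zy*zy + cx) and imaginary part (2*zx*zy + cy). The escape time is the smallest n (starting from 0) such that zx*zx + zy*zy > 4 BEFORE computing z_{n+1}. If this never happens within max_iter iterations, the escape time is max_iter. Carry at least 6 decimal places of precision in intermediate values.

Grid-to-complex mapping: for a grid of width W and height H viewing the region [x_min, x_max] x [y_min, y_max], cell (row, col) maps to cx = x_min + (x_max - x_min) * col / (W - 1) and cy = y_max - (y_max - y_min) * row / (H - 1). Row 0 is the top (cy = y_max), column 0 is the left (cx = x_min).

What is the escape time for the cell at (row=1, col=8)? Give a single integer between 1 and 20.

z_0 = 0 + 0i, c = -0.8900 + -0.2100i
Iter 1: z = -0.8900 + -0.2100i, |z|^2 = 0.8362
Iter 2: z = -0.1420 + 0.1638i, |z|^2 = 0.0470
Iter 3: z = -0.8967 + -0.2565i, |z|^2 = 0.8698
Iter 4: z = -0.1518 + 0.2500i, |z|^2 = 0.0856
Iter 5: z = -0.9295 + -0.2859i, |z|^2 = 0.9457
Iter 6: z = -0.1078 + 0.3215i, |z|^2 = 0.1150
Iter 7: z = -0.9817 + -0.2793i, |z|^2 = 1.0418
Iter 8: z = -0.0042 + 0.3384i, |z|^2 = 0.1146
Iter 9: z = -1.0045 + -0.2129i, |z|^2 = 1.0544
Iter 10: z = 0.0738 + 0.2177i, |z|^2 = 0.0528
Iter 11: z = -0.9319 + -0.1779i, |z|^2 = 0.9002
Iter 12: z = -0.0531 + 0.1216i, |z|^2 = 0.0176
Iter 13: z = -0.9020 + -0.2229i, |z|^2 = 0.8632
Iter 14: z = -0.1262 + 0.1921i, |z|^2 = 0.0528
Iter 15: z = -0.9110 + -0.2585i, |z|^2 = 0.8967
Iter 16: z = -0.1269 + 0.2609i, |z|^2 = 0.0842
Iter 17: z = -0.9420 + -0.2762i, |z|^2 = 0.9636
Iter 18: z = -0.0790 + 0.3104i, |z|^2 = 0.1026
Iter 19: z = -0.9801 + -0.2590i, |z|^2 = 1.0277

Answer: 20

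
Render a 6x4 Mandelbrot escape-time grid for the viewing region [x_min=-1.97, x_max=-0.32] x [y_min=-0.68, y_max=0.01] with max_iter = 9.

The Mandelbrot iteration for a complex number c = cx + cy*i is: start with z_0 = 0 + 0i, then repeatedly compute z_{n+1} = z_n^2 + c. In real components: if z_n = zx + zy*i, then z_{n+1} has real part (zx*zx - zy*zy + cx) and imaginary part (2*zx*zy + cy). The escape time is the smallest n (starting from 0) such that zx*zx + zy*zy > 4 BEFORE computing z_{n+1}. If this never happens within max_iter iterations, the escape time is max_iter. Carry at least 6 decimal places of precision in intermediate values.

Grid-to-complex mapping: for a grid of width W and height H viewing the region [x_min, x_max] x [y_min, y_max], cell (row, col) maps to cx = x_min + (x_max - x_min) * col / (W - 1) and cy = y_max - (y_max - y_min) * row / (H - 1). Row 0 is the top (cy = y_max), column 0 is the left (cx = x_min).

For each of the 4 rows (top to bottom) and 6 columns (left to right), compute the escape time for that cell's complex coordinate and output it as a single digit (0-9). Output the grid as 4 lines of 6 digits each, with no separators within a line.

(row=0, col=0): c = -1.9700 + 0.0100i → escape time 7
(row=0, col=1): c = -1.6400 + 0.0100i → escape time 9
(row=0, col=2): c = -1.3100 + 0.0100i → escape time 9
(row=0, col=3): c = -0.9800 + 0.0100i → escape time 9
(row=0, col=4): c = -0.6500 + 0.0100i → escape time 9
(row=0, col=5): c = -0.3200 + 0.0100i → escape time 9
(row=1, col=0): c = -1.9700 + -0.2200i → escape time 3
(row=1, col=1): c = -1.6400 + -0.2200i → escape time 4
(row=1, col=2): c = -1.3100 + -0.2200i → escape time 7
(row=1, col=3): c = -0.9800 + -0.2200i → escape time 9
(row=1, col=4): c = -0.6500 + -0.2200i → escape time 9
(row=1, col=5): c = -0.3200 + -0.2200i → escape time 9
(row=2, col=0): c = -1.9700 + -0.4500i → escape time 1
(row=2, col=1): c = -1.6400 + -0.4500i → escape time 3
(row=2, col=2): c = -1.3100 + -0.4500i → escape time 5
(row=2, col=3): c = -0.9800 + -0.4500i → escape time 5
(row=2, col=4): c = -0.6500 + -0.4500i → escape time 9
(row=2, col=5): c = -0.3200 + -0.4500i → escape time 9
(row=3, col=0): c = -1.9700 + -0.6800i → escape time 1
(row=3, col=1): c = -1.6400 + -0.6800i → escape time 3
(row=3, col=2): c = -1.3100 + -0.6800i → escape time 3
(row=3, col=3): c = -0.9800 + -0.6800i → escape time 4
(row=3, col=4): c = -0.6500 + -0.6800i → escape time 7
(row=3, col=5): c = -0.3200 + -0.6800i → escape time 9

Answer: 799999
347999
135599
133479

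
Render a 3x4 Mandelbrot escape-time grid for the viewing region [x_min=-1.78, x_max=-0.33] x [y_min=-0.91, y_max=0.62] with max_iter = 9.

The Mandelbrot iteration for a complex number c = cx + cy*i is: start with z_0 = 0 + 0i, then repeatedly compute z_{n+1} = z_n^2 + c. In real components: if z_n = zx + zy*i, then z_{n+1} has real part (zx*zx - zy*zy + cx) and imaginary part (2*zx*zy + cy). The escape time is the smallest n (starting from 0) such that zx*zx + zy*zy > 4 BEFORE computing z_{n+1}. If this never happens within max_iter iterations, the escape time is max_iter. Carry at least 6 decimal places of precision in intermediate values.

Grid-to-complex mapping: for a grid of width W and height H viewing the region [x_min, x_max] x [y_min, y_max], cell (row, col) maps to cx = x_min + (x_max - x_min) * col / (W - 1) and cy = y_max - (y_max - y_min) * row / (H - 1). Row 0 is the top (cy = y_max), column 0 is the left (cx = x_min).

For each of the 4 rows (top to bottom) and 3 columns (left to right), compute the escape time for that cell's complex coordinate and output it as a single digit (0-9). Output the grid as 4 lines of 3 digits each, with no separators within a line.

(row=0, col=0): c = -1.7800 + 0.6200i → escape time 3
(row=0, col=1): c = -1.0550 + 0.6200i → escape time 4
(row=0, col=2): c = -0.3300 + 0.6200i → escape time 9
(row=1, col=0): c = -1.7800 + 0.1100i → escape time 4
(row=1, col=1): c = -1.0550 + 0.1100i → escape time 9
(row=1, col=2): c = -0.3300 + 0.1100i → escape time 9
(row=2, col=0): c = -1.7800 + -0.4000i → escape time 3
(row=2, col=1): c = -1.0550 + -0.4000i → escape time 7
(row=2, col=2): c = -0.3300 + -0.4000i → escape time 9
(row=3, col=0): c = -1.7800 + -0.9100i → escape time 2
(row=3, col=1): c = -1.0550 + -0.9100i → escape time 3
(row=3, col=2): c = -0.3300 + -0.9100i → escape time 5

Answer: 349
499
379
235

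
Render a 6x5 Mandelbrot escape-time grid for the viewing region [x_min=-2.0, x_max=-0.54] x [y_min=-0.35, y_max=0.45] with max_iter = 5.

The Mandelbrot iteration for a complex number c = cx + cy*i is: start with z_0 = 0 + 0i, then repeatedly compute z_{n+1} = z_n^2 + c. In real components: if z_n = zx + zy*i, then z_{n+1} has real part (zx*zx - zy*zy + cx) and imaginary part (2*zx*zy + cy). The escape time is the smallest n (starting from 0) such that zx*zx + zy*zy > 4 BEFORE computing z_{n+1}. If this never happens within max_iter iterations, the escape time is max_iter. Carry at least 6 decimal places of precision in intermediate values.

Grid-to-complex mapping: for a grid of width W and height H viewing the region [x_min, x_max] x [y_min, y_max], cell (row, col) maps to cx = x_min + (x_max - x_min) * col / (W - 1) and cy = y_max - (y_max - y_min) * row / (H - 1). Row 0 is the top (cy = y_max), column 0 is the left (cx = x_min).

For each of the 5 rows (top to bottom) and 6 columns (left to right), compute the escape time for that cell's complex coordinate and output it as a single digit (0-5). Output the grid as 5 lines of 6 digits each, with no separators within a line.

(row=0, col=0): c = -2.0000 + 0.4500i → escape time 1
(row=0, col=1): c = -1.7080 + 0.4500i → escape time 3
(row=0, col=2): c = -1.4160 + 0.4500i → escape time 4
(row=0, col=3): c = -1.1240 + 0.4500i → escape time 5
(row=0, col=4): c = -0.8320 + 0.4500i → escape time 5
(row=0, col=5): c = -0.5400 + 0.4500i → escape time 5
(row=1, col=0): c = -2.0000 + 0.2500i → escape time 1
(row=1, col=1): c = -1.7080 + 0.2500i → escape time 4
(row=1, col=2): c = -1.4160 + 0.2500i → escape time 5
(row=1, col=3): c = -1.1240 + 0.2500i → escape time 5
(row=1, col=4): c = -0.8320 + 0.2500i → escape time 5
(row=1, col=5): c = -0.5400 + 0.2500i → escape time 5
(row=2, col=0): c = -2.0000 + 0.0500i → escape time 1
(row=2, col=1): c = -1.7080 + 0.0500i → escape time 5
(row=2, col=2): c = -1.4160 + 0.0500i → escape time 5
(row=2, col=3): c = -1.1240 + 0.0500i → escape time 5
(row=2, col=4): c = -0.8320 + 0.0500i → escape time 5
(row=2, col=5): c = -0.5400 + 0.0500i → escape time 5
(row=3, col=0): c = -2.0000 + -0.1500i → escape time 1
(row=3, col=1): c = -1.7080 + -0.1500i → escape time 4
(row=3, col=2): c = -1.4160 + -0.1500i → escape time 5
(row=3, col=3): c = -1.1240 + -0.1500i → escape time 5
(row=3, col=4): c = -0.8320 + -0.1500i → escape time 5
(row=3, col=5): c = -0.5400 + -0.1500i → escape time 5
(row=4, col=0): c = -2.0000 + -0.3500i → escape time 1
(row=4, col=1): c = -1.7080 + -0.3500i → escape time 4
(row=4, col=2): c = -1.4160 + -0.3500i → escape time 5
(row=4, col=3): c = -1.1240 + -0.3500i → escape time 5
(row=4, col=4): c = -0.8320 + -0.3500i → escape time 5
(row=4, col=5): c = -0.5400 + -0.3500i → escape time 5

Answer: 134555
145555
155555
145555
145555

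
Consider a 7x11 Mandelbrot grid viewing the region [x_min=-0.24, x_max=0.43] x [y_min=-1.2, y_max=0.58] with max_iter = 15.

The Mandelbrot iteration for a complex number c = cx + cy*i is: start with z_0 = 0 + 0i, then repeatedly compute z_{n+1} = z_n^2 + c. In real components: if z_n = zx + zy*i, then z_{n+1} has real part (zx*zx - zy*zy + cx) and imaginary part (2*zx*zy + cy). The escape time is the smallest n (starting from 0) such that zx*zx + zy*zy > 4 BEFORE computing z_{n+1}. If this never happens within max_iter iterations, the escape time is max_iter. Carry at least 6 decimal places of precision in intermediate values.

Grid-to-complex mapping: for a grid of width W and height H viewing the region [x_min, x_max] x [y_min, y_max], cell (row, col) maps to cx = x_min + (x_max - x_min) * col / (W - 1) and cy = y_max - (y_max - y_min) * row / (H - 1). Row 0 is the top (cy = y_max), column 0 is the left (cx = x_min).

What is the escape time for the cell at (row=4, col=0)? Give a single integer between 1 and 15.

Answer: 15

Derivation:
z_0 = 0 + 0i, c = -0.2400 + -0.1320i
Iter 1: z = -0.2400 + -0.1320i, |z|^2 = 0.0750
Iter 2: z = -0.1998 + -0.0686i, |z|^2 = 0.0446
Iter 3: z = -0.2048 + -0.1046i, |z|^2 = 0.0529
Iter 4: z = -0.2090 + -0.0892i, |z|^2 = 0.0516
Iter 5: z = -0.2043 + -0.0947i, |z|^2 = 0.0507
Iter 6: z = -0.2072 + -0.0933i, |z|^2 = 0.0517
Iter 7: z = -0.2058 + -0.0933i, |z|^2 = 0.0510
Iter 8: z = -0.2064 + -0.0936i, |z|^2 = 0.0514
Iter 9: z = -0.2062 + -0.0934i, |z|^2 = 0.0512
Iter 10: z = -0.2062 + -0.0935i, |z|^2 = 0.0513
Iter 11: z = -0.2062 + -0.0934i, |z|^2 = 0.0513
Iter 12: z = -0.2062 + -0.0935i, |z|^2 = 0.0513
Iter 13: z = -0.2062 + -0.0935i, |z|^2 = 0.0513
Iter 14: z = -0.2062 + -0.0935i, |z|^2 = 0.0513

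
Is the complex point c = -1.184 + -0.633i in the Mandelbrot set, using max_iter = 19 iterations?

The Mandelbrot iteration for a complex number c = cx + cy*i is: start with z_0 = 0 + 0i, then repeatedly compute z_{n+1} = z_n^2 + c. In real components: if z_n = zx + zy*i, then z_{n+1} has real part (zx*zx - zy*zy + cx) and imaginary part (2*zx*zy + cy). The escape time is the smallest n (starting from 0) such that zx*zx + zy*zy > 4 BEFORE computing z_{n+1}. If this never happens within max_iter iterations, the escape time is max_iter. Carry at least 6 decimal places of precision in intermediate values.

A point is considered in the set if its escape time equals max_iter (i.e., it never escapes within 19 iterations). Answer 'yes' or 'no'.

z_0 = 0 + 0i, c = -1.1840 + -0.6330i
Iter 1: z = -1.1840 + -0.6330i, |z|^2 = 1.8025
Iter 2: z = -0.1828 + 0.8659i, |z|^2 = 0.7833
Iter 3: z = -1.9004 + -0.9496i, |z|^2 = 4.5135
Escaped at iteration 3

Answer: no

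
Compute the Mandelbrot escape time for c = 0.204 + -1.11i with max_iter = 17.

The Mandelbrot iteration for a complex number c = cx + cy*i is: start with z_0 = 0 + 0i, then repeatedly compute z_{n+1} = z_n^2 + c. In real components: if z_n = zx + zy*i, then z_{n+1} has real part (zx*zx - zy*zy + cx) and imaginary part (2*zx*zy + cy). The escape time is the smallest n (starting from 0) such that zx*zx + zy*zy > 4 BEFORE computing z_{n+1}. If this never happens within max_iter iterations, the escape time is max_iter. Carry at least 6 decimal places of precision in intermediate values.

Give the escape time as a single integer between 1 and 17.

Answer: 3

Derivation:
z_0 = 0 + 0i, c = 0.2040 + -1.1100i
Iter 1: z = 0.2040 + -1.1100i, |z|^2 = 1.2737
Iter 2: z = -0.9865 + -1.5629i, |z|^2 = 3.4157
Iter 3: z = -1.2654 + 1.9735i, |z|^2 = 5.4961
Escaped at iteration 3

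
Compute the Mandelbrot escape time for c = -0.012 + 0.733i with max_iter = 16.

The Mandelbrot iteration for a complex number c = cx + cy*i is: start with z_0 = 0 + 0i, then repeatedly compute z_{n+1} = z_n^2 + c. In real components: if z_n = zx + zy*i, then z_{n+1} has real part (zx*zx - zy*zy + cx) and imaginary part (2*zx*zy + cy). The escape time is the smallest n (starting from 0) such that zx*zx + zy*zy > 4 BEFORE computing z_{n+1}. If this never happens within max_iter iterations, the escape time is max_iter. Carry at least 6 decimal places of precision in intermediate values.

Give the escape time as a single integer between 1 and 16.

z_0 = 0 + 0i, c = -0.0120 + 0.7330i
Iter 1: z = -0.0120 + 0.7330i, |z|^2 = 0.5374
Iter 2: z = -0.5491 + 0.7154i, |z|^2 = 0.8134
Iter 3: z = -0.2222 + -0.0527i, |z|^2 = 0.0522
Iter 4: z = 0.0346 + 0.7564i, |z|^2 = 0.5734
Iter 5: z = -0.5830 + 0.7854i, |z|^2 = 0.9567
Iter 6: z = -0.2889 + -0.1827i, |z|^2 = 0.1169
Iter 7: z = 0.0381 + 0.8386i, |z|^2 = 0.7047
Iter 8: z = -0.7138 + 0.7969i, |z|^2 = 1.1445
Iter 9: z = -0.1375 + -0.4046i, |z|^2 = 0.1826
Iter 10: z = -0.1568 + 0.8443i, |z|^2 = 0.7374
Iter 11: z = -0.7002 + 0.4683i, |z|^2 = 0.7096
Iter 12: z = 0.2590 + 0.0772i, |z|^2 = 0.0730
Iter 13: z = 0.0491 + 0.7730i, |z|^2 = 0.5999
Iter 14: z = -0.6071 + 0.8089i, |z|^2 = 1.0230
Iter 15: z = -0.2978 + -0.2492i, |z|^2 = 0.1508

Answer: 16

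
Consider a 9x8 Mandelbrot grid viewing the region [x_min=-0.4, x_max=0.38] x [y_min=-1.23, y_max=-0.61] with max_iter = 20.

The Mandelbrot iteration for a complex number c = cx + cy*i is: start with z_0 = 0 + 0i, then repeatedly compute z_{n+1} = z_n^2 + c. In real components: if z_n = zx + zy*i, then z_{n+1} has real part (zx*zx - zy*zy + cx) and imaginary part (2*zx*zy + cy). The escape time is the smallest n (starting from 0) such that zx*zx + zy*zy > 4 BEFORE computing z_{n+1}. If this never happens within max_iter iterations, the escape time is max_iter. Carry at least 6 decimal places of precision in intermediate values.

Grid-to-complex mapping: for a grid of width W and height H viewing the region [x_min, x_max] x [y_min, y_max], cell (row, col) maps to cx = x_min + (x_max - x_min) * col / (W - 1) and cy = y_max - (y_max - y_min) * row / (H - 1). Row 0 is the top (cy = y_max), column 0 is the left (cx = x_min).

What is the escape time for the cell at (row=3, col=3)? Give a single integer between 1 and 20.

Answer: 20

Derivation:
z_0 = 0 + 0i, c = -0.1075 + -0.8757i
Iter 1: z = -0.1075 + -0.8757i, |z|^2 = 0.7784
Iter 2: z = -0.8628 + -0.6874i, |z|^2 = 1.2170
Iter 3: z = 0.1644 + 0.3106i, |z|^2 = 0.1235
Iter 4: z = -0.1769 + -0.7736i, |z|^2 = 0.6298
Iter 5: z = -0.6747 + -0.6020i, |z|^2 = 0.8176
Iter 6: z = -0.0147 + -0.0634i, |z|^2 = 0.0042
Iter 7: z = -0.1113 + -0.8738i, |z|^2 = 0.7760
Iter 8: z = -0.8587 + -0.6812i, |z|^2 = 1.2014
Iter 9: z = 0.1659 + 0.2942i, |z|^2 = 0.1141
Iter 10: z = -0.1665 + -0.7781i, |z|^2 = 0.6332
Iter 11: z = -0.6852 + -0.6166i, |z|^2 = 0.8497
Iter 12: z = -0.0181 + -0.0307i, |z|^2 = 0.0013
Iter 13: z = -0.1081 + -0.8746i, |z|^2 = 0.7766
Iter 14: z = -0.8607 + -0.6866i, |z|^2 = 1.2123
Iter 15: z = 0.1619 + 0.3062i, |z|^2 = 0.1200
Iter 16: z = -0.1751 + -0.7765i, |z|^2 = 0.6336
Iter 17: z = -0.6798 + -0.6038i, |z|^2 = 0.8268
Iter 18: z = -0.0099 + -0.0547i, |z|^2 = 0.0031
Iter 19: z = -0.1104 + -0.8746i, |z|^2 = 0.7772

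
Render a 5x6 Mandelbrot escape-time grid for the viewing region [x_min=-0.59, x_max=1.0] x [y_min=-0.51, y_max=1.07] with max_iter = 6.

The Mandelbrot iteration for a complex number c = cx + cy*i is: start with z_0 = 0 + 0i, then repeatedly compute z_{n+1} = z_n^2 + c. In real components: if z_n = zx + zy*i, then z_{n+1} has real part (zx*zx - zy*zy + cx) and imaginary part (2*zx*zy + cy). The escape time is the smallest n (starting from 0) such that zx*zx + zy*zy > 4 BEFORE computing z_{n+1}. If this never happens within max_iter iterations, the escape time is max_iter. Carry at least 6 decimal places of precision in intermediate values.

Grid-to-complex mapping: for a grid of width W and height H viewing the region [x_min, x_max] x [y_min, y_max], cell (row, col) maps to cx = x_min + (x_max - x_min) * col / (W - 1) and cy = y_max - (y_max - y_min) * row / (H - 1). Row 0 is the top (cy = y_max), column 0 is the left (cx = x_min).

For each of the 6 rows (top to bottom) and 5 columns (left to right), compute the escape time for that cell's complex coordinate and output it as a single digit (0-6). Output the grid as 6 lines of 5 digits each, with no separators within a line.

Answer: 36322
56632
66642
66642
66642
66632

Derivation:
(row=0, col=0): c = -0.5900 + 1.0700i → escape time 3
(row=0, col=1): c = -0.1925 + 1.0700i → escape time 6
(row=0, col=2): c = 0.2050 + 1.0700i → escape time 3
(row=0, col=3): c = 0.6025 + 1.0700i → escape time 2
(row=0, col=4): c = 1.0000 + 1.0700i → escape time 2
(row=1, col=0): c = -0.5900 + 0.7540i → escape time 5
(row=1, col=1): c = -0.1925 + 0.7540i → escape time 6
(row=1, col=2): c = 0.2050 + 0.7540i → escape time 6
(row=1, col=3): c = 0.6025 + 0.7540i → escape time 3
(row=1, col=4): c = 1.0000 + 0.7540i → escape time 2
(row=2, col=0): c = -0.5900 + 0.4380i → escape time 6
(row=2, col=1): c = -0.1925 + 0.4380i → escape time 6
(row=2, col=2): c = 0.2050 + 0.4380i → escape time 6
(row=2, col=3): c = 0.6025 + 0.4380i → escape time 4
(row=2, col=4): c = 1.0000 + 0.4380i → escape time 2
(row=3, col=0): c = -0.5900 + 0.1220i → escape time 6
(row=3, col=1): c = -0.1925 + 0.1220i → escape time 6
(row=3, col=2): c = 0.2050 + 0.1220i → escape time 6
(row=3, col=3): c = 0.6025 + 0.1220i → escape time 4
(row=3, col=4): c = 1.0000 + 0.1220i → escape time 2
(row=4, col=0): c = -0.5900 + -0.1940i → escape time 6
(row=4, col=1): c = -0.1925 + -0.1940i → escape time 6
(row=4, col=2): c = 0.2050 + -0.1940i → escape time 6
(row=4, col=3): c = 0.6025 + -0.1940i → escape time 4
(row=4, col=4): c = 1.0000 + -0.1940i → escape time 2
(row=5, col=0): c = -0.5900 + -0.5100i → escape time 6
(row=5, col=1): c = -0.1925 + -0.5100i → escape time 6
(row=5, col=2): c = 0.2050 + -0.5100i → escape time 6
(row=5, col=3): c = 0.6025 + -0.5100i → escape time 3
(row=5, col=4): c = 1.0000 + -0.5100i → escape time 2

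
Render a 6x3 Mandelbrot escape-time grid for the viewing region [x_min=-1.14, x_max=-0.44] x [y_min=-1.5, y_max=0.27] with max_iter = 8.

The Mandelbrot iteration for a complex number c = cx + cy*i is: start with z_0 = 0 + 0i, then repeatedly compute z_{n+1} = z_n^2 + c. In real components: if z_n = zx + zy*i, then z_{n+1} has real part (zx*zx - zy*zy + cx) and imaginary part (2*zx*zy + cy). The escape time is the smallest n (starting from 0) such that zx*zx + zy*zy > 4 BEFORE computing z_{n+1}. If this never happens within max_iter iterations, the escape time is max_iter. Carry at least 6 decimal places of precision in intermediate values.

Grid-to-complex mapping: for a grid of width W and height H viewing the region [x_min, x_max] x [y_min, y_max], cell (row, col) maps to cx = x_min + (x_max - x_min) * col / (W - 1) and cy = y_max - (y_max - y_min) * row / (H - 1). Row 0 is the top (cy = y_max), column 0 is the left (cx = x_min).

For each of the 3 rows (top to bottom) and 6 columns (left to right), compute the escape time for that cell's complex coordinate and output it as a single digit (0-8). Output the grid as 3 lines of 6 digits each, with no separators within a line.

(row=0, col=0): c = -1.1400 + 0.2700i → escape time 8
(row=0, col=1): c = -1.0000 + 0.2700i → escape time 8
(row=0, col=2): c = -0.8600 + 0.2700i → escape time 8
(row=0, col=3): c = -0.7200 + 0.2700i → escape time 8
(row=0, col=4): c = -0.5800 + 0.2700i → escape time 8
(row=0, col=5): c = -0.4400 + 0.2700i → escape time 8
(row=1, col=0): c = -1.1400 + -0.6150i → escape time 4
(row=1, col=1): c = -1.0000 + -0.6150i → escape time 4
(row=1, col=2): c = -0.8600 + -0.6150i → escape time 5
(row=1, col=3): c = -0.7200 + -0.6150i → escape time 6
(row=1, col=4): c = -0.5800 + -0.6150i → escape time 8
(row=1, col=5): c = -0.4400 + -0.6150i → escape time 8
(row=2, col=0): c = -1.1400 + -1.5000i → escape time 2
(row=2, col=1): c = -1.0000 + -1.5000i → escape time 2
(row=2, col=2): c = -0.8600 + -1.5000i → escape time 2
(row=2, col=3): c = -0.7200 + -1.5000i → escape time 2
(row=2, col=4): c = -0.5800 + -1.5000i → escape time 2
(row=2, col=5): c = -0.4400 + -1.5000i → escape time 2

Answer: 888888
445688
222222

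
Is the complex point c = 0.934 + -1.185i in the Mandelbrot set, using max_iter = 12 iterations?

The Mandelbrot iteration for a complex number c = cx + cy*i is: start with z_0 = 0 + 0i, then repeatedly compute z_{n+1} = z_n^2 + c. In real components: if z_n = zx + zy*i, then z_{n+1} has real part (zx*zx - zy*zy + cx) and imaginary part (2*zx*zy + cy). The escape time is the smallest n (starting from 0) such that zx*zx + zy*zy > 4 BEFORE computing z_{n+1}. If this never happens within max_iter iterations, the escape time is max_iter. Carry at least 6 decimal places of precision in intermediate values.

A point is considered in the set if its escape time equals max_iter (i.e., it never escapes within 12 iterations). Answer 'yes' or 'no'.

z_0 = 0 + 0i, c = 0.9340 + -1.1850i
Iter 1: z = 0.9340 + -1.1850i, |z|^2 = 2.2766
Iter 2: z = 0.4021 + -3.3986i, |z|^2 = 11.7121
Escaped at iteration 2

Answer: no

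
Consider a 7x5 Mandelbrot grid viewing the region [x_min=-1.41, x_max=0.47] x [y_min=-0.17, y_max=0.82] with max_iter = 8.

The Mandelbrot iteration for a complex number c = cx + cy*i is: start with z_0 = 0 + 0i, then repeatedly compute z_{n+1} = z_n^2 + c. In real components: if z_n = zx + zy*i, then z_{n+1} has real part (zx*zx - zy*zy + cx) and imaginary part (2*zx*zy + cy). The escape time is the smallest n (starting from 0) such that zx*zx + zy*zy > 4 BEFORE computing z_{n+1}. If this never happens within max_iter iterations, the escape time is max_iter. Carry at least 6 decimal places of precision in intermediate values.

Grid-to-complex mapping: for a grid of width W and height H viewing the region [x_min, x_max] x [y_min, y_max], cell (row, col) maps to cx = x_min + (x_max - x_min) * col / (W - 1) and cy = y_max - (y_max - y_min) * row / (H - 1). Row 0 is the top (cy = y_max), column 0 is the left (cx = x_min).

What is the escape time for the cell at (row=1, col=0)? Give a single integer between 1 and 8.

Answer: 3

Derivation:
z_0 = 0 + 0i, c = -1.4100 + 0.5725i
Iter 1: z = -1.4100 + 0.5725i, |z|^2 = 2.3159
Iter 2: z = 0.2503 + -1.0419i, |z|^2 = 1.1483
Iter 3: z = -2.4330 + 0.0508i, |z|^2 = 5.9220
Escaped at iteration 3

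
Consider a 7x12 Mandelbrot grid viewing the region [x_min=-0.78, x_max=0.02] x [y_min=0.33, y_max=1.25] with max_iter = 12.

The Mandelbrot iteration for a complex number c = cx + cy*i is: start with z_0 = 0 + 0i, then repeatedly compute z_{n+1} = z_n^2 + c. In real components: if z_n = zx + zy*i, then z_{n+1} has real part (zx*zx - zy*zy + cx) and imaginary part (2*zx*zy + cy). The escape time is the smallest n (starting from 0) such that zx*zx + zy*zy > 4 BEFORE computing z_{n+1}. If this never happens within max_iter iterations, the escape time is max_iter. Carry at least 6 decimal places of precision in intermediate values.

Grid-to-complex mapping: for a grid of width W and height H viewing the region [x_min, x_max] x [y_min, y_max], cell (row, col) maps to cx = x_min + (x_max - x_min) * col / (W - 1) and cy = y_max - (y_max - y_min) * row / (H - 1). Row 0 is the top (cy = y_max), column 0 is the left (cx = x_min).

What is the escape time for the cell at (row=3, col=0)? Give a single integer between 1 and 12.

Answer: 3

Derivation:
z_0 = 0 + 0i, c = -0.7800 + 0.9991i
Iter 1: z = -0.7800 + 0.9991i, |z|^2 = 1.6066
Iter 2: z = -1.1698 + -0.5595i, |z|^2 = 1.6814
Iter 3: z = 0.2754 + 2.3081i, |z|^2 = 5.4029
Escaped at iteration 3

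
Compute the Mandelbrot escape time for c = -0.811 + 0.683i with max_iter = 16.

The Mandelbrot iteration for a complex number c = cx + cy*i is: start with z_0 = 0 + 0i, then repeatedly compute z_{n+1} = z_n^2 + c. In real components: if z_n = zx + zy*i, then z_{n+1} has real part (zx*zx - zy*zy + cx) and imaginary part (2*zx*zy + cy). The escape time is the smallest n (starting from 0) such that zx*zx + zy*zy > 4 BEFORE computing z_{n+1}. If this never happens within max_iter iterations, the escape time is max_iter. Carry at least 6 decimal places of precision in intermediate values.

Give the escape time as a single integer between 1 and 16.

z_0 = 0 + 0i, c = -0.8110 + 0.6830i
Iter 1: z = -0.8110 + 0.6830i, |z|^2 = 1.1242
Iter 2: z = -0.6198 + -0.4248i, |z|^2 = 0.5646
Iter 3: z = -0.6074 + 1.2096i, |z|^2 = 1.8320
Iter 4: z = -1.9052 + -0.7863i, |z|^2 = 4.2481
Escaped at iteration 4

Answer: 4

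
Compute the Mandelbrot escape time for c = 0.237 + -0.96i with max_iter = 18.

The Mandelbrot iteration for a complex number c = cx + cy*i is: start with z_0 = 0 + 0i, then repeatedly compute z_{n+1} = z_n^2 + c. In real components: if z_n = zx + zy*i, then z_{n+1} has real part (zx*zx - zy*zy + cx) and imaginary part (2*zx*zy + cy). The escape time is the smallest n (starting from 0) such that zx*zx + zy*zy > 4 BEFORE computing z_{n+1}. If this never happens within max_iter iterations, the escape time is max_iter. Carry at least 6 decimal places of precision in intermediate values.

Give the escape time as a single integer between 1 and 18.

Answer: 4

Derivation:
z_0 = 0 + 0i, c = 0.2370 + -0.9600i
Iter 1: z = 0.2370 + -0.9600i, |z|^2 = 0.9778
Iter 2: z = -0.6284 + -1.4150i, |z|^2 = 2.3973
Iter 3: z = -1.3704 + 0.8185i, |z|^2 = 2.5480
Iter 4: z = 1.4451 + -3.2034i, |z|^2 = 12.3500
Escaped at iteration 4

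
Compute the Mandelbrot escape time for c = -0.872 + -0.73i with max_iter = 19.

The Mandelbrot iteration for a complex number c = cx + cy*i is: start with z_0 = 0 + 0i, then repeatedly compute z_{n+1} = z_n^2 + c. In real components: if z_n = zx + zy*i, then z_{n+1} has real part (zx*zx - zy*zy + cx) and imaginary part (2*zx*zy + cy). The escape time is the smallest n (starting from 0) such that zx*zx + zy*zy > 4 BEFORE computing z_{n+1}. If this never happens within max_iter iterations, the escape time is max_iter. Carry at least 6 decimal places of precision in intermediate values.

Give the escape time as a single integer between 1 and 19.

Answer: 4

Derivation:
z_0 = 0 + 0i, c = -0.8720 + -0.7300i
Iter 1: z = -0.8720 + -0.7300i, |z|^2 = 1.2933
Iter 2: z = -0.6445 + 0.5431i, |z|^2 = 0.7104
Iter 3: z = -0.7516 + -1.4301i, |z|^2 = 2.6101
Iter 4: z = -2.3523 + 1.4197i, |z|^2 = 7.5488
Escaped at iteration 4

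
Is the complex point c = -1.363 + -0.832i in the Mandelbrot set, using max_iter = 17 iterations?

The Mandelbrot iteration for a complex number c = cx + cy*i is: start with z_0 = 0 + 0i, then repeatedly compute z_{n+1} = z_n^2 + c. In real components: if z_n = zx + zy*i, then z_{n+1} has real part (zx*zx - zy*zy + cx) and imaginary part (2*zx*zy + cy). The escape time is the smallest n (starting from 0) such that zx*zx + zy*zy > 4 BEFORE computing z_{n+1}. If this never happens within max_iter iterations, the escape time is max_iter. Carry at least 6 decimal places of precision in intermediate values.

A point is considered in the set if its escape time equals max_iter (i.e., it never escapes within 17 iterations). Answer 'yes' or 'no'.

Answer: no

Derivation:
z_0 = 0 + 0i, c = -1.3630 + -0.8320i
Iter 1: z = -1.3630 + -0.8320i, |z|^2 = 2.5500
Iter 2: z = -0.1975 + 1.4360i, |z|^2 = 2.1012
Iter 3: z = -3.3862 + -1.3991i, |z|^2 = 13.4238
Escaped at iteration 3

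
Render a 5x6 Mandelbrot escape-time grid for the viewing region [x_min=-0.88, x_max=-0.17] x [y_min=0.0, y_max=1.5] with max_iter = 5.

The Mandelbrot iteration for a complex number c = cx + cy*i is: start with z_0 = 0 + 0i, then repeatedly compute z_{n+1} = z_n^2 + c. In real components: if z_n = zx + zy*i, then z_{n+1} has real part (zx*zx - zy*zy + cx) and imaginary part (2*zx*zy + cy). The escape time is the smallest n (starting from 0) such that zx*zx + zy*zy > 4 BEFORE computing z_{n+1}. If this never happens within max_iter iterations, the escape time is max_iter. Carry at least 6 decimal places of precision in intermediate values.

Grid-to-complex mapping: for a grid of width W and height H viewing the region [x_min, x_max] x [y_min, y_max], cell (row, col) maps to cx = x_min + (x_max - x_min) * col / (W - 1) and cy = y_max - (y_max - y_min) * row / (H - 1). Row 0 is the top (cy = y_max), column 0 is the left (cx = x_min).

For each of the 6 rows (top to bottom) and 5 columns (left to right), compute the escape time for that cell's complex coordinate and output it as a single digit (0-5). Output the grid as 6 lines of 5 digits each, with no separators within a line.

Answer: 22222
33333
34455
55555
55555
55555

Derivation:
(row=0, col=0): c = -0.8800 + 1.5000i → escape time 2
(row=0, col=1): c = -0.7025 + 1.5000i → escape time 2
(row=0, col=2): c = -0.5250 + 1.5000i → escape time 2
(row=0, col=3): c = -0.3475 + 1.5000i → escape time 2
(row=0, col=4): c = -0.1700 + 1.5000i → escape time 2
(row=1, col=0): c = -0.8800 + 1.2000i → escape time 3
(row=1, col=1): c = -0.7025 + 1.2000i → escape time 3
(row=1, col=2): c = -0.5250 + 1.2000i → escape time 3
(row=1, col=3): c = -0.3475 + 1.2000i → escape time 3
(row=1, col=4): c = -0.1700 + 1.2000i → escape time 3
(row=2, col=0): c = -0.8800 + 0.9000i → escape time 3
(row=2, col=1): c = -0.7025 + 0.9000i → escape time 4
(row=2, col=2): c = -0.5250 + 0.9000i → escape time 4
(row=2, col=3): c = -0.3475 + 0.9000i → escape time 5
(row=2, col=4): c = -0.1700 + 0.9000i → escape time 5
(row=3, col=0): c = -0.8800 + 0.6000i → escape time 5
(row=3, col=1): c = -0.7025 + 0.6000i → escape time 5
(row=3, col=2): c = -0.5250 + 0.6000i → escape time 5
(row=3, col=3): c = -0.3475 + 0.6000i → escape time 5
(row=3, col=4): c = -0.1700 + 0.6000i → escape time 5
(row=4, col=0): c = -0.8800 + 0.3000i → escape time 5
(row=4, col=1): c = -0.7025 + 0.3000i → escape time 5
(row=4, col=2): c = -0.5250 + 0.3000i → escape time 5
(row=4, col=3): c = -0.3475 + 0.3000i → escape time 5
(row=4, col=4): c = -0.1700 + 0.3000i → escape time 5
(row=5, col=0): c = -0.8800 + 0.0000i → escape time 5
(row=5, col=1): c = -0.7025 + 0.0000i → escape time 5
(row=5, col=2): c = -0.5250 + 0.0000i → escape time 5
(row=5, col=3): c = -0.3475 + 0.0000i → escape time 5
(row=5, col=4): c = -0.1700 + 0.0000i → escape time 5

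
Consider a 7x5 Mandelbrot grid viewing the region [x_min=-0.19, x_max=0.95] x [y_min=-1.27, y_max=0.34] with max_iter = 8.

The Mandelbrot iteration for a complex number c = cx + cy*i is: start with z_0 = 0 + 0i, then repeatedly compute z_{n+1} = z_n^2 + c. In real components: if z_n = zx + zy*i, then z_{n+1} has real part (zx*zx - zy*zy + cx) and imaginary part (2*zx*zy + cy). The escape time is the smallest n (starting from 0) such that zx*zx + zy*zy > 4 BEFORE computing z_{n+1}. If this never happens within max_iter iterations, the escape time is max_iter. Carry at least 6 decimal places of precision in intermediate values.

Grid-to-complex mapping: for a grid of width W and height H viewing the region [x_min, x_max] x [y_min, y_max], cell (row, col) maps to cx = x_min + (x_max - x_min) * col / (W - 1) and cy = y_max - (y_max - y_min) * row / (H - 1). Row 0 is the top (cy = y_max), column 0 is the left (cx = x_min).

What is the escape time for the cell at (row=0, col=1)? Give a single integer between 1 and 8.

z_0 = 0 + 0i, c = -0.0000 + 0.3400i
Iter 1: z = -0.0000 + 0.3400i, |z|^2 = 0.1156
Iter 2: z = -0.1156 + 0.3400i, |z|^2 = 0.1290
Iter 3: z = -0.1022 + 0.2614i, |z|^2 = 0.0788
Iter 4: z = -0.0579 + 0.2866i, |z|^2 = 0.0855
Iter 5: z = -0.0788 + 0.3068i, |z|^2 = 0.1003
Iter 6: z = -0.0879 + 0.2917i, |z|^2 = 0.0928
Iter 7: z = -0.0773 + 0.2887i, |z|^2 = 0.0893

Answer: 8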